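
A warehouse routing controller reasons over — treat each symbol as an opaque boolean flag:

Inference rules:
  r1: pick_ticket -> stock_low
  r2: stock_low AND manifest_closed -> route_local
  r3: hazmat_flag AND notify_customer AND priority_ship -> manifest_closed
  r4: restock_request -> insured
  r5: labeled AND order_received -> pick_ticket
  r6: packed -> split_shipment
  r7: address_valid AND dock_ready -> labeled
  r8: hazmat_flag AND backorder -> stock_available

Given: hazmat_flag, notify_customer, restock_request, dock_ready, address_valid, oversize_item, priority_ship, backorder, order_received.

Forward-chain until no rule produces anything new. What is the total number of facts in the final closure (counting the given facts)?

16

Round 1 — r3, r4, r7, r8, derive manifest_closed, insured, labeled, stock_available.
Round 2 — r5, derive pick_ticket.
Round 3 — r1, derive stock_low.
Round 4 — r2, derive route_local.
Closure: {address_valid, backorder, dock_ready, hazmat_flag, insured, labeled, manifest_closed, notify_customer, order_received, oversize_item, pick_ticket, priority_ship, restock_request, route_local, stock_available, stock_low} — 16 facts.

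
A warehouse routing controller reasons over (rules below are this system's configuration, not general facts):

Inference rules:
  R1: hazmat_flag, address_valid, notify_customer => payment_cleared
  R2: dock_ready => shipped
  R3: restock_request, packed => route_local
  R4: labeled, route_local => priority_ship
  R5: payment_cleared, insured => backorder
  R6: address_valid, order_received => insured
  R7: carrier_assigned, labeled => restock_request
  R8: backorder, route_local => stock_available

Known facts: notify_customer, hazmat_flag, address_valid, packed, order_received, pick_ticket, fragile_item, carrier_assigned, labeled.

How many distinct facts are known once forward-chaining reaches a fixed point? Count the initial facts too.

Round 1 fires R1, R6, R7, giving payment_cleared, insured, restock_request.
Round 2 fires R3, R5, giving route_local, backorder.
Round 3 fires R4, R8, giving priority_ship, stock_available.
Closure: {address_valid, backorder, carrier_assigned, fragile_item, hazmat_flag, insured, labeled, notify_customer, order_received, packed, payment_cleared, pick_ticket, priority_ship, restock_request, route_local, stock_available} — 16 facts.

16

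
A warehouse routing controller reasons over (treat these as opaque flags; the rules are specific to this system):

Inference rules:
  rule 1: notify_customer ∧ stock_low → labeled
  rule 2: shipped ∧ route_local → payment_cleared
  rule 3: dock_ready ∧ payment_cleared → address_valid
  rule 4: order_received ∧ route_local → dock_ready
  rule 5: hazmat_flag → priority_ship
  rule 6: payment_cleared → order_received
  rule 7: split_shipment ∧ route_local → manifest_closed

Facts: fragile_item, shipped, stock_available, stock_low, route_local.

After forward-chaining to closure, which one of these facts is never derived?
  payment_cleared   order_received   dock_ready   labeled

Round 1 — rule 2, derive payment_cleared.
Round 2 — rule 6, derive order_received.
Round 3 — rule 4, derive dock_ready.
Round 4 — rule 3, derive address_valid.
Derived: payment_cleared (round 1), dock_ready (round 3), order_received (round 2). labeled never appears in any round.

labeled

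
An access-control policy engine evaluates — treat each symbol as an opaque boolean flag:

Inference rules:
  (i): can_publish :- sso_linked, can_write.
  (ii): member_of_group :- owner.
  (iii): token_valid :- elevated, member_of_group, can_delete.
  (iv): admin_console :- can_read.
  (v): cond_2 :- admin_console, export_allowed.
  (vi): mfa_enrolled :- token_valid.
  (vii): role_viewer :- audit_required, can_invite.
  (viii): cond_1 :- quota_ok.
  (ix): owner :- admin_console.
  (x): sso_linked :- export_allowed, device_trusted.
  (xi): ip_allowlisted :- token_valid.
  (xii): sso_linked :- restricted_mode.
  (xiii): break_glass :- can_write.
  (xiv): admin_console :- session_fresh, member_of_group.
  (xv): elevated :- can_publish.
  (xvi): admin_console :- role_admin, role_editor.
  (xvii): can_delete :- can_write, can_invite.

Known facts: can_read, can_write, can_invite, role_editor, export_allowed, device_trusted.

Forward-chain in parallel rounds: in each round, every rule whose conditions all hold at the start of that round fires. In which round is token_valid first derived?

Round 1: (iv) [admin_console :- can_read.]; (x) [sso_linked :- export_allowed, device_trusted.]; (xiii) [break_glass :- can_write.]; (xvii) [can_delete :- can_write, can_invite.]. Adds admin_console, sso_linked, break_glass, can_delete.
Round 2: (i) [can_publish :- sso_linked, can_write.]; (v) [cond_2 :- admin_console, export_allowed.]; (ix) [owner :- admin_console.]. Adds can_publish, cond_2, owner.
Round 3: (ii) [member_of_group :- owner.]; (xv) [elevated :- can_publish.]. Adds member_of_group, elevated.
Round 4: (iii) [token_valid :- elevated, member_of_group, can_delete.]. Adds token_valid.
token_valid first appears in round 4.

4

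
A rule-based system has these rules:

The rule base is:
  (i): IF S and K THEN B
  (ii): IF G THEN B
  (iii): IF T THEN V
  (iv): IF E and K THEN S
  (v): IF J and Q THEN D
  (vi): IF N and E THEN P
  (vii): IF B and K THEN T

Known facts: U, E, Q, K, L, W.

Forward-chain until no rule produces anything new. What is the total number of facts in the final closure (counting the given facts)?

Round 1: (iv) [IF E and K THEN S]. New: S.
Round 2: (i) [IF S and K THEN B]. New: B.
Round 3: (vii) [IF B and K THEN T]. New: T.
Round 4: (iii) [IF T THEN V]. New: V.
Closure: {B, E, K, L, Q, S, T, U, V, W} — 10 facts.

10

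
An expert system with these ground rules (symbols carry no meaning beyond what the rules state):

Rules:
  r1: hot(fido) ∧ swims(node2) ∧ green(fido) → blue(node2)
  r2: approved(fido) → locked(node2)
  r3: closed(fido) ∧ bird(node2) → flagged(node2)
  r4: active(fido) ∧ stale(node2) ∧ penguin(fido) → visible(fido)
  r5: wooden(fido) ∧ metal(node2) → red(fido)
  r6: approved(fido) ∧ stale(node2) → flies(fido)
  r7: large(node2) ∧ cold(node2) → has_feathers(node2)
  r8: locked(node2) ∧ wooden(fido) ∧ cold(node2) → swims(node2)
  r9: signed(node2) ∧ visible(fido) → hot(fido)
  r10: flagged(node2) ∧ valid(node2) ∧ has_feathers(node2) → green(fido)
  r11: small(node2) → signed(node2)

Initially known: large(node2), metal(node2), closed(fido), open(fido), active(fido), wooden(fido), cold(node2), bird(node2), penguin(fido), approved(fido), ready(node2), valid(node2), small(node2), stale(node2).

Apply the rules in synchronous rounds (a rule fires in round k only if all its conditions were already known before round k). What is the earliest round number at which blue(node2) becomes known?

3

[1] r2 [approved(fido) → locked(node2)]; r3 [closed(fido) ∧ bird(node2) → flagged(node2)]; r4 [active(fido) ∧ stale(node2) ∧ penguin(fido) → visible(fido)]; r5 [wooden(fido) ∧ metal(node2) → red(fido)]; r6 [approved(fido) ∧ stale(node2) → flies(fido)]; r7 [large(node2) ∧ cold(node2) → has_feathers(node2)]; r11 [small(node2) → signed(node2)]. ⇒ new: locked(node2), flagged(node2), visible(fido), red(fido), flies(fido), has_feathers(node2), signed(node2).
[2] r8 [locked(node2) ∧ wooden(fido) ∧ cold(node2) → swims(node2)]; r9 [signed(node2) ∧ visible(fido) → hot(fido)]; r10 [flagged(node2) ∧ valid(node2) ∧ has_feathers(node2) → green(fido)]. ⇒ new: swims(node2), hot(fido), green(fido).
[3] r1 [hot(fido) ∧ swims(node2) ∧ green(fido) → blue(node2)]. ⇒ new: blue(node2).
blue(node2) first appears in round 3.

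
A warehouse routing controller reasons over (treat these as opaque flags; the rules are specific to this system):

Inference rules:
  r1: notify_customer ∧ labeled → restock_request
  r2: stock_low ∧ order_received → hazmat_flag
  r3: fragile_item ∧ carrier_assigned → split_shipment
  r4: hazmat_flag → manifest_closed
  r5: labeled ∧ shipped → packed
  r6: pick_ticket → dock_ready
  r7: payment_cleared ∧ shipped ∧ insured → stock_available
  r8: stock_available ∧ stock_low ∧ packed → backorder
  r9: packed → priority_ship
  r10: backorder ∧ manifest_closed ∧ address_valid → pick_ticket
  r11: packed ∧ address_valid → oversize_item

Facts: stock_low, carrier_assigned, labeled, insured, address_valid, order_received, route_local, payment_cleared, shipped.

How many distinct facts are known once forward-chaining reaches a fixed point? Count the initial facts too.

Round 1: r2 [stock_low ∧ order_received → hazmat_flag]; r5 [labeled ∧ shipped → packed]; r7 [payment_cleared ∧ shipped ∧ insured → stock_available]. Adds hazmat_flag, packed, stock_available.
Round 2: r4 [hazmat_flag → manifest_closed]; r8 [stock_available ∧ stock_low ∧ packed → backorder]; r9 [packed → priority_ship]; r11 [packed ∧ address_valid → oversize_item]. Adds manifest_closed, backorder, priority_ship, oversize_item.
Round 3: r10 [backorder ∧ manifest_closed ∧ address_valid → pick_ticket]. Adds pick_ticket.
Round 4: r6 [pick_ticket → dock_ready]. Adds dock_ready.
Closure: {address_valid, backorder, carrier_assigned, dock_ready, hazmat_flag, insured, labeled, manifest_closed, order_received, oversize_item, packed, payment_cleared, pick_ticket, priority_ship, route_local, shipped, stock_available, stock_low} — 18 facts.

18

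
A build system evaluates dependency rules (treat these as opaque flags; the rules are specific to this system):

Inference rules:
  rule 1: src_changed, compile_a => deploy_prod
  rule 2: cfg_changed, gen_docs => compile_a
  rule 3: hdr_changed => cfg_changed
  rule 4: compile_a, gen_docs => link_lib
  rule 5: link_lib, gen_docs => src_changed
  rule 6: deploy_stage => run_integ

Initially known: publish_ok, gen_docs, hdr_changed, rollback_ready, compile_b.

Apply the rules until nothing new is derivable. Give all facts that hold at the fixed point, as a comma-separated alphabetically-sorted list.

Round 1: rule 3 [hdr_changed => cfg_changed]. Adds cfg_changed.
Round 2: rule 2 [cfg_changed, gen_docs => compile_a]. Adds compile_a.
Round 3: rule 4 [compile_a, gen_docs => link_lib]. Adds link_lib.
Round 4: rule 5 [link_lib, gen_docs => src_changed]. Adds src_changed.
Round 5: rule 1 [src_changed, compile_a => deploy_prod]. Adds deploy_prod.

cfg_changed, compile_a, compile_b, deploy_prod, gen_docs, hdr_changed, link_lib, publish_ok, rollback_ready, src_changed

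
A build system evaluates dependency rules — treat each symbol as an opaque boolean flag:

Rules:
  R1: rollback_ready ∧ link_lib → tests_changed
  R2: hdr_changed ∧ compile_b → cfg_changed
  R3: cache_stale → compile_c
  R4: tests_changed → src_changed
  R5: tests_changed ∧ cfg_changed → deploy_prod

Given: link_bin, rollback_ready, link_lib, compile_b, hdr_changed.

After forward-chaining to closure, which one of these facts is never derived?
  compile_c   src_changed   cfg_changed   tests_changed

compile_c

[1] R1 [rollback_ready ∧ link_lib → tests_changed]; R2 [hdr_changed ∧ compile_b → cfg_changed]. ⇒ new: tests_changed, cfg_changed.
[2] R4 [tests_changed → src_changed]; R5 [tests_changed ∧ cfg_changed → deploy_prod]. ⇒ new: src_changed, deploy_prod.
Derived: cfg_changed (round 1), tests_changed (round 1), src_changed (round 2). compile_c never appears in any round.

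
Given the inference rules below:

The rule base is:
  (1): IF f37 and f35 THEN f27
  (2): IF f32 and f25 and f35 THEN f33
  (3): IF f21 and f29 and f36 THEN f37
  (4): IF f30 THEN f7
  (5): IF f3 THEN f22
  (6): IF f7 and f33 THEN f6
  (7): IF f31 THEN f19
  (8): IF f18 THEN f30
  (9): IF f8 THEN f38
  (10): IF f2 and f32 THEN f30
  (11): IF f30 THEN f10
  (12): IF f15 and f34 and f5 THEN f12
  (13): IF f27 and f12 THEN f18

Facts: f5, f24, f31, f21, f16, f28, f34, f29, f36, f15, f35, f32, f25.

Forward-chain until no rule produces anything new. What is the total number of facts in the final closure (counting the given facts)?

Round 1: (2) [IF f32 and f25 and f35 THEN f33]; (3) [IF f21 and f29 and f36 THEN f37]; (7) [IF f31 THEN f19]; (12) [IF f15 and f34 and f5 THEN f12]. Adds f33, f37, f19, f12.
Round 2: (1) [IF f37 and f35 THEN f27]. Adds f27.
Round 3: (13) [IF f27 and f12 THEN f18]. Adds f18.
Round 4: (8) [IF f18 THEN f30]. Adds f30.
Round 5: (4) [IF f30 THEN f7]; (11) [IF f30 THEN f10]. Adds f7, f10.
Round 6: (6) [IF f7 and f33 THEN f6]. Adds f6.
Closure: {f10, f12, f15, f16, f18, f19, f21, f24, f25, f27, f28, f29, f30, f31, f32, f33, f34, f35, f36, f37, f5, f6, f7} — 23 facts.

23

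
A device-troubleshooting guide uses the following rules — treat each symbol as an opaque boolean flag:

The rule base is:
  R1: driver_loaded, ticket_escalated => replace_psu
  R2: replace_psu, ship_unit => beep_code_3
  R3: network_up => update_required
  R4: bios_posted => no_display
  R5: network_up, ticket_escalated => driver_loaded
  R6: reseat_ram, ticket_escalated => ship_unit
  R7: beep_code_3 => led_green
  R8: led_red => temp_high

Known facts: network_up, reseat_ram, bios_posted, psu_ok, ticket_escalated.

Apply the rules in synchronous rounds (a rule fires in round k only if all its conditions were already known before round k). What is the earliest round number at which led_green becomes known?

4

[1] R3 [network_up => update_required]; R4 [bios_posted => no_display]; R5 [network_up, ticket_escalated => driver_loaded]; R6 [reseat_ram, ticket_escalated => ship_unit]. ⇒ new: update_required, no_display, driver_loaded, ship_unit.
[2] R1 [driver_loaded, ticket_escalated => replace_psu]. ⇒ new: replace_psu.
[3] R2 [replace_psu, ship_unit => beep_code_3]. ⇒ new: beep_code_3.
[4] R7 [beep_code_3 => led_green]. ⇒ new: led_green.
led_green first appears in round 4.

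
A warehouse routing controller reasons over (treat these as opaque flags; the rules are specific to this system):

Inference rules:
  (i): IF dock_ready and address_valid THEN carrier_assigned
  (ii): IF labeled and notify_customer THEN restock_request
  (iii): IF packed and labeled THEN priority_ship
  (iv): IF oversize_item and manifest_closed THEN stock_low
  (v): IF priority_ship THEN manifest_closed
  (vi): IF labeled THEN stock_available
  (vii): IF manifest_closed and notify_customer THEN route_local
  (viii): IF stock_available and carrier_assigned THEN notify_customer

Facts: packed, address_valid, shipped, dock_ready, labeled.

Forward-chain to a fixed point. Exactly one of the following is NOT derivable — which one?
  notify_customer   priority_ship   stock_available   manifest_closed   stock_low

stock_low

Round 1 fires (i), (iii), (vi), giving carrier_assigned, priority_ship, stock_available.
Round 2 fires (v), (viii), giving manifest_closed, notify_customer.
Round 3 fires (ii), (vii), giving restock_request, route_local.
Derived: notify_customer (round 2), priority_ship (round 1), manifest_closed (round 2), stock_available (round 1). stock_low never appears in any round.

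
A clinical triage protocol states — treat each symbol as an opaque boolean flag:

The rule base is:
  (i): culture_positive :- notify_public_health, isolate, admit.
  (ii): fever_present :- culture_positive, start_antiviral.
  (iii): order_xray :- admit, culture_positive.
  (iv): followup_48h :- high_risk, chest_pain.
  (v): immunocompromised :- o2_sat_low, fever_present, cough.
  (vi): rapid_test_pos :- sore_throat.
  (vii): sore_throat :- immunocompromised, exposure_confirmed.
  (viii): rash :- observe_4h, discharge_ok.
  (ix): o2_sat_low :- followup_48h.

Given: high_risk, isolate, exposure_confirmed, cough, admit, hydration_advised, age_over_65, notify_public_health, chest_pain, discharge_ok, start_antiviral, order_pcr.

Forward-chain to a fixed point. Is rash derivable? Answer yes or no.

[1] (i) [culture_positive :- notify_public_health, isolate, admit.]; (iv) [followup_48h :- high_risk, chest_pain.]. ⇒ new: culture_positive, followup_48h.
[2] (ii) [fever_present :- culture_positive, start_antiviral.]; (iii) [order_xray :- admit, culture_positive.]; (ix) [o2_sat_low :- followup_48h.]. ⇒ new: fever_present, order_xray, o2_sat_low.
[3] (v) [immunocompromised :- o2_sat_low, fever_present, cough.]. ⇒ new: immunocompromised.
[4] (vii) [sore_throat :- immunocompromised, exposure_confirmed.]. ⇒ new: sore_throat.
[5] (vi) [rapid_test_pos :- sore_throat.]. ⇒ new: rapid_test_pos.
Fixed point reached. rash is concluded only by (viii); (viii) needs observe_4h (never derived).

no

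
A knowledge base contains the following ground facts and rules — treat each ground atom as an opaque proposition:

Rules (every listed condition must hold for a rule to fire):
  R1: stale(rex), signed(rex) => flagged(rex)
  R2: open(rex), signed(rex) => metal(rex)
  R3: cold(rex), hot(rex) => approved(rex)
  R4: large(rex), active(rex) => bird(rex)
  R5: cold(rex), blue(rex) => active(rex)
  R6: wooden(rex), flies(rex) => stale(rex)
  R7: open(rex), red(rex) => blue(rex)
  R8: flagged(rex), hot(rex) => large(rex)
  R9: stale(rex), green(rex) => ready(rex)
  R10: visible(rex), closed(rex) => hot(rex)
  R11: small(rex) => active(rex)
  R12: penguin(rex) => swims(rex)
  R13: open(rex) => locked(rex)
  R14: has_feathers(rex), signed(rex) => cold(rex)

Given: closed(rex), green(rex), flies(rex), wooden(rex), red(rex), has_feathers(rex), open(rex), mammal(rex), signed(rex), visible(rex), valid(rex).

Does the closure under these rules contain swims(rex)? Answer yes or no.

Round 1: R2 [open(rex), signed(rex) => metal(rex)]; R6 [wooden(rex), flies(rex) => stale(rex)]; R7 [open(rex), red(rex) => blue(rex)]; R10 [visible(rex), closed(rex) => hot(rex)]; R13 [open(rex) => locked(rex)]; R14 [has_feathers(rex), signed(rex) => cold(rex)]. New: metal(rex), stale(rex), blue(rex), hot(rex), locked(rex), cold(rex).
Round 2: R1 [stale(rex), signed(rex) => flagged(rex)]; R3 [cold(rex), hot(rex) => approved(rex)]; R5 [cold(rex), blue(rex) => active(rex)]; R9 [stale(rex), green(rex) => ready(rex)]. New: flagged(rex), approved(rex), active(rex), ready(rex).
Round 3: R8 [flagged(rex), hot(rex) => large(rex)]. New: large(rex).
Round 4: R4 [large(rex), active(rex) => bird(rex)]. New: bird(rex).
Fixed point reached. swims(rex) is concluded only by R12; R12 needs penguin(rex) (never derived).

no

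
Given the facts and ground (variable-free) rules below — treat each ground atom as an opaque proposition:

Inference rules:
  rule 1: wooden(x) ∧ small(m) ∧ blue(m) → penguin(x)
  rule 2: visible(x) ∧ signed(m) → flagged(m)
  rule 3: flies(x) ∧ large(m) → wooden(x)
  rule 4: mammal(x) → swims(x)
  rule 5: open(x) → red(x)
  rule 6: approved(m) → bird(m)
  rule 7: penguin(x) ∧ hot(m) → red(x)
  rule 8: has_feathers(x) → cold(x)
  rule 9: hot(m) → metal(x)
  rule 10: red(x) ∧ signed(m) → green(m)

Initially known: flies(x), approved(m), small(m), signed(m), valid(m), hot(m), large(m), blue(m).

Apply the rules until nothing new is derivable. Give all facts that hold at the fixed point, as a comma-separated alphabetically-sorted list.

Round 1 fires rule 3, rule 6, rule 9, giving wooden(x), bird(m), metal(x).
Round 2 fires rule 1, giving penguin(x).
Round 3 fires rule 7, giving red(x).
Round 4 fires rule 10, giving green(m).

approved(m), bird(m), blue(m), flies(x), green(m), hot(m), large(m), metal(x), penguin(x), red(x), signed(m), small(m), valid(m), wooden(x)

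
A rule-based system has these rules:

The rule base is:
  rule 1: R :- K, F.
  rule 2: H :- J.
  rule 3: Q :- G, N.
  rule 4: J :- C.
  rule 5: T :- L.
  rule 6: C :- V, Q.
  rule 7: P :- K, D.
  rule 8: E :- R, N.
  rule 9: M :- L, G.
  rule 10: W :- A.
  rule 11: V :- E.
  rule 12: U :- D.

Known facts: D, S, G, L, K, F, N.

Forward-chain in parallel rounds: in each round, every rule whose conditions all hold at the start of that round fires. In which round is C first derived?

4

Round 1 — rule 1, rule 3, rule 5, rule 7, rule 9, rule 12, derive R, Q, T, P, M, U.
Round 2 — rule 8, derive E.
Round 3 — rule 11, derive V.
Round 4 — rule 6, derive C.
C first appears in round 4.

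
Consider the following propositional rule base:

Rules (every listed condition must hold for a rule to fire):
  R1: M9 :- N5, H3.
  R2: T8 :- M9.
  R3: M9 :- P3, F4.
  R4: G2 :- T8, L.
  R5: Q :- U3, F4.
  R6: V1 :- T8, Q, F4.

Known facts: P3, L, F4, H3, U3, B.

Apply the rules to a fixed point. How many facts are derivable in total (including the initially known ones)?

11

Round 1: R3 [M9 :- P3, F4.]; R5 [Q :- U3, F4.]. Adds M9, Q.
Round 2: R2 [T8 :- M9.]. Adds T8.
Round 3: R4 [G2 :- T8, L.]; R6 [V1 :- T8, Q, F4.]. Adds G2, V1.
Closure: {B, F4, G2, H3, L, M9, P3, Q, T8, U3, V1} — 11 facts.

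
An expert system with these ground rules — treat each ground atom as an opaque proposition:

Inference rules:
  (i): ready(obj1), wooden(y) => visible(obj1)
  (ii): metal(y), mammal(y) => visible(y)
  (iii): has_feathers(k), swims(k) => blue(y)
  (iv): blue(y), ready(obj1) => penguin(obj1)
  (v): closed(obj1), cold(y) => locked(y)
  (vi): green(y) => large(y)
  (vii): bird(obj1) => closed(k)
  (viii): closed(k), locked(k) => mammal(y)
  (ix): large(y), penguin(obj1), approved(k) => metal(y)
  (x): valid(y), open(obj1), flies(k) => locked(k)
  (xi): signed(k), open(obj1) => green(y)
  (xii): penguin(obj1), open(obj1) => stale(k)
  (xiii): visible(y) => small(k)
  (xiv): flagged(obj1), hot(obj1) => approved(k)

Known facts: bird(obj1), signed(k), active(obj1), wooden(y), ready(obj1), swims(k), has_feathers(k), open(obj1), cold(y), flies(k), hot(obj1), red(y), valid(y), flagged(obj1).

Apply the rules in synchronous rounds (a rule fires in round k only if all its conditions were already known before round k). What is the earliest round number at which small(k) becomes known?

5

Round 1 — (i), (iii), (vii), (x), (xi), (xiv), derive visible(obj1), blue(y), closed(k), locked(k), green(y), approved(k).
Round 2 — (iv), (vi), (viii), derive penguin(obj1), large(y), mammal(y).
Round 3 — (ix), (xii), derive metal(y), stale(k).
Round 4 — (ii), derive visible(y).
Round 5 — (xiii), derive small(k).
small(k) first appears in round 5.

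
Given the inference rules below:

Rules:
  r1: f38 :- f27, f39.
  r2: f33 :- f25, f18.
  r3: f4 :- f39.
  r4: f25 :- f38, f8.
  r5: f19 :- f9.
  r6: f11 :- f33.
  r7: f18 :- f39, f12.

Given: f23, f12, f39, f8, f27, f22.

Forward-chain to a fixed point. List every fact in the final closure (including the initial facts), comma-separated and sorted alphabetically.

[1] r1 [f38 :- f27, f39.]; r3 [f4 :- f39.]; r7 [f18 :- f39, f12.]. ⇒ new: f38, f4, f18.
[2] r4 [f25 :- f38, f8.]. ⇒ new: f25.
[3] r2 [f33 :- f25, f18.]. ⇒ new: f33.
[4] r6 [f11 :- f33.]. ⇒ new: f11.

f11, f12, f18, f22, f23, f25, f27, f33, f38, f39, f4, f8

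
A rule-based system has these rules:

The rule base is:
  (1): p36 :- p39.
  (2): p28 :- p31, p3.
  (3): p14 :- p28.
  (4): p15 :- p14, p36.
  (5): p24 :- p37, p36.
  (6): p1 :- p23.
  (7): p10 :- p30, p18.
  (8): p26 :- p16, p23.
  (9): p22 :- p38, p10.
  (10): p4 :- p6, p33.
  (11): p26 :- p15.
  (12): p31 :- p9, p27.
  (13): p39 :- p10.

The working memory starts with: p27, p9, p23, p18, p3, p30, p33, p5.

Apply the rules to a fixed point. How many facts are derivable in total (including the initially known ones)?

Round 1 fires (6), (7), (12), giving p1, p10, p31.
Round 2 fires (2), (13), giving p28, p39.
Round 3 fires (1), (3), giving p36, p14.
Round 4 fires (4), giving p15.
Round 5 fires (11), giving p26.
Closure: {p1, p10, p14, p15, p18, p23, p26, p27, p28, p3, p30, p31, p33, p36, p39, p5, p9} — 17 facts.

17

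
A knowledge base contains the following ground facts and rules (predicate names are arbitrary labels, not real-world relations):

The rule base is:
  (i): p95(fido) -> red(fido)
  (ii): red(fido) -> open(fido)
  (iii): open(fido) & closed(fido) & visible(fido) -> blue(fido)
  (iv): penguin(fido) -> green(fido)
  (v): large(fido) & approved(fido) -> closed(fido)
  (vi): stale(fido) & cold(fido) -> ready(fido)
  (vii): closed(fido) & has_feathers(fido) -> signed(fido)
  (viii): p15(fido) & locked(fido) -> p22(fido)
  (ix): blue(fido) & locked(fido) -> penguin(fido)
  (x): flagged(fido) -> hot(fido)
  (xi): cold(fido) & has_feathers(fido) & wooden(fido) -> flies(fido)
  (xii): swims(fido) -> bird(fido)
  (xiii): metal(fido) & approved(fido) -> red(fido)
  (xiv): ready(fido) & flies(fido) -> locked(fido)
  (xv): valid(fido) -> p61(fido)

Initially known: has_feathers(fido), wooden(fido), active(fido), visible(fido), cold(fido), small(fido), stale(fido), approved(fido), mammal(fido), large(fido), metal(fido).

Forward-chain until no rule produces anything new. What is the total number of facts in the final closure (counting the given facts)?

21

[1] (v) [large(fido) & approved(fido) -> closed(fido)]; (vi) [stale(fido) & cold(fido) -> ready(fido)]; (xi) [cold(fido) & has_feathers(fido) & wooden(fido) -> flies(fido)]; (xiii) [metal(fido) & approved(fido) -> red(fido)]. ⇒ new: closed(fido), ready(fido), flies(fido), red(fido).
[2] (ii) [red(fido) -> open(fido)]; (vii) [closed(fido) & has_feathers(fido) -> signed(fido)]; (xiv) [ready(fido) & flies(fido) -> locked(fido)]. ⇒ new: open(fido), signed(fido), locked(fido).
[3] (iii) [open(fido) & closed(fido) & visible(fido) -> blue(fido)]. ⇒ new: blue(fido).
[4] (ix) [blue(fido) & locked(fido) -> penguin(fido)]. ⇒ new: penguin(fido).
[5] (iv) [penguin(fido) -> green(fido)]. ⇒ new: green(fido).
Closure: {active(fido), approved(fido), blue(fido), closed(fido), cold(fido), flies(fido), green(fido), has_feathers(fido), large(fido), locked(fido), mammal(fido), metal(fido), open(fido), penguin(fido), ready(fido), red(fido), signed(fido), small(fido), stale(fido), visible(fido), wooden(fido)} — 21 facts.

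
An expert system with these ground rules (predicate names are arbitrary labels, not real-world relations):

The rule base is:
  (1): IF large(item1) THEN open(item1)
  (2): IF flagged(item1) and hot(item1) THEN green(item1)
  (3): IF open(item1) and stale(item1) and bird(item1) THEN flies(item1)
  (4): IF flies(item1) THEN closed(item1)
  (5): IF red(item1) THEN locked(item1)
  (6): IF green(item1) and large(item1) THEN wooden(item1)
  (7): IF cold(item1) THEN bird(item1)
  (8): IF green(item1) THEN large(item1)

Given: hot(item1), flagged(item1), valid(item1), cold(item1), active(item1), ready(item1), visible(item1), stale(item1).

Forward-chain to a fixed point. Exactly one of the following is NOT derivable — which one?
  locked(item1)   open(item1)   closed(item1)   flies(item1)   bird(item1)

Round 1: (2) [IF flagged(item1) and hot(item1) THEN green(item1)]; (7) [IF cold(item1) THEN bird(item1)]. New: green(item1), bird(item1).
Round 2: (8) [IF green(item1) THEN large(item1)]. New: large(item1).
Round 3: (1) [IF large(item1) THEN open(item1)]; (6) [IF green(item1) and large(item1) THEN wooden(item1)]. New: open(item1), wooden(item1).
Round 4: (3) [IF open(item1) and stale(item1) and bird(item1) THEN flies(item1)]. New: flies(item1).
Round 5: (4) [IF flies(item1) THEN closed(item1)]. New: closed(item1).
Derived: bird(item1) (round 1), open(item1) (round 3), closed(item1) (round 5), flies(item1) (round 4). locked(item1) never appears in any round.

locked(item1)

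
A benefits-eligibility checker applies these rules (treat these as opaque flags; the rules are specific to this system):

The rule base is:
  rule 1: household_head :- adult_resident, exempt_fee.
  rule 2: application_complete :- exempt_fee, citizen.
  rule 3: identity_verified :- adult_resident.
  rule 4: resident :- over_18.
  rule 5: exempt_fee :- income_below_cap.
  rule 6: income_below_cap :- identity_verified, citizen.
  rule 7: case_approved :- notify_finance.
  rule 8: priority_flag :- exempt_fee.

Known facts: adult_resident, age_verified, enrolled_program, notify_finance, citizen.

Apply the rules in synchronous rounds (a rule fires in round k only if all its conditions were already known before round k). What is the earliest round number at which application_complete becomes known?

4

Round 1 — rule 3, rule 7, derive identity_verified, case_approved.
Round 2 — rule 6, derive income_below_cap.
Round 3 — rule 5, derive exempt_fee.
Round 4 — rule 1, rule 2, rule 8, derive household_head, application_complete, priority_flag.
application_complete first appears in round 4.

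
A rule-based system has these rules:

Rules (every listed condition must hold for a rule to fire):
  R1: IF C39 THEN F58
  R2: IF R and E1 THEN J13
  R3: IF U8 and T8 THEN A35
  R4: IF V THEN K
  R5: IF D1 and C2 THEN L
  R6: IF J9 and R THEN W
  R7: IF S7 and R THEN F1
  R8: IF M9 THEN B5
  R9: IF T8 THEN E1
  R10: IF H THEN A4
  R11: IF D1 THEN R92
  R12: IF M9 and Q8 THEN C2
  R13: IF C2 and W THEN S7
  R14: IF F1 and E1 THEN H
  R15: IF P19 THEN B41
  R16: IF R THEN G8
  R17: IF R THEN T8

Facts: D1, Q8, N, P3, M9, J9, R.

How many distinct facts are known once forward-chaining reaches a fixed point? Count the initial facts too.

20

Round 1: R6 [IF J9 and R THEN W]; R8 [IF M9 THEN B5]; R11 [IF D1 THEN R92]; R12 [IF M9 and Q8 THEN C2]; R16 [IF R THEN G8]; R17 [IF R THEN T8]. New: W, B5, R92, C2, G8, T8.
Round 2: R5 [IF D1 and C2 THEN L]; R9 [IF T8 THEN E1]; R13 [IF C2 and W THEN S7]. New: L, E1, S7.
Round 3: R2 [IF R and E1 THEN J13]; R7 [IF S7 and R THEN F1]. New: J13, F1.
Round 4: R14 [IF F1 and E1 THEN H]. New: H.
Round 5: R10 [IF H THEN A4]. New: A4.
Closure: {A4, B5, C2, D1, E1, F1, G8, H, J13, J9, L, M9, N, P3, Q8, R, R92, S7, T8, W} — 20 facts.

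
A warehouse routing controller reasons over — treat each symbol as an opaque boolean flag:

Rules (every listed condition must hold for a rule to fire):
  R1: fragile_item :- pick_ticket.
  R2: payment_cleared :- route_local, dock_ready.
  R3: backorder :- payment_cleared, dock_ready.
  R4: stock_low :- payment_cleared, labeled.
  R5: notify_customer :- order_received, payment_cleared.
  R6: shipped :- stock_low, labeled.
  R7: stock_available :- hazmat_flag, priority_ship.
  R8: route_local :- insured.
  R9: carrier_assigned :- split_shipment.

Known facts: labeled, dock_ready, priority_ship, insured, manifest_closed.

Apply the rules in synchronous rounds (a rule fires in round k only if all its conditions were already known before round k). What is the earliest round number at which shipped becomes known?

Round 1 fires R8, giving route_local.
Round 2 fires R2, giving payment_cleared.
Round 3 fires R3, R4, giving backorder, stock_low.
Round 4 fires R6, giving shipped.
shipped first appears in round 4.

4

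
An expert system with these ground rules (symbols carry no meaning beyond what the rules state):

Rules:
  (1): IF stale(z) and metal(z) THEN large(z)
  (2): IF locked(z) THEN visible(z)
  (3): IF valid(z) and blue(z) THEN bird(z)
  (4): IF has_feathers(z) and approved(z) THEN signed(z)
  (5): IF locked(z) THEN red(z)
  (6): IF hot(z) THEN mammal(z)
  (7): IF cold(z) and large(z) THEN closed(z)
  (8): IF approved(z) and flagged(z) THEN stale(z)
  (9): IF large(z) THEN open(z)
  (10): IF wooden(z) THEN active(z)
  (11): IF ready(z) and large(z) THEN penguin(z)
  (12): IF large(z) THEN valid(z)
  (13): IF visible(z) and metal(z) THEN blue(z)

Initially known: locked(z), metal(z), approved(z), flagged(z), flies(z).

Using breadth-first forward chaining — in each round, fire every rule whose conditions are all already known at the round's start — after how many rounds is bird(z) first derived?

4

Round 1 fires (2), (5), (8), giving visible(z), red(z), stale(z).
Round 2 fires (1), (13), giving large(z), blue(z).
Round 3 fires (9), (12), giving open(z), valid(z).
Round 4 fires (3), giving bird(z).
bird(z) first appears in round 4.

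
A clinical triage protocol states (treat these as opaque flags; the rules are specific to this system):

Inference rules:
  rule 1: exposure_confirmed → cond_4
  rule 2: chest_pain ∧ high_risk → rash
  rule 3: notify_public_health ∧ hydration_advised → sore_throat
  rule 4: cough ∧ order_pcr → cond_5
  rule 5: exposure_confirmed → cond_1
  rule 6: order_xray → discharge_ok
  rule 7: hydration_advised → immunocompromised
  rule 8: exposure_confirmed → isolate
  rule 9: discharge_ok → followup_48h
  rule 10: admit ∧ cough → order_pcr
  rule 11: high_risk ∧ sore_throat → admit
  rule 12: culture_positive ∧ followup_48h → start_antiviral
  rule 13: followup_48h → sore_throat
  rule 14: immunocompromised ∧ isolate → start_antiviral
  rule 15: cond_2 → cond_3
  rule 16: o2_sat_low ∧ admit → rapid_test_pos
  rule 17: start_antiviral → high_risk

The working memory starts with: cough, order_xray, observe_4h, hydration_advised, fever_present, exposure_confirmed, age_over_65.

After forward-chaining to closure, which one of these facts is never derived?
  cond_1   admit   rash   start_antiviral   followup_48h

rash

Round 1: rule 1 [exposure_confirmed → cond_4]; rule 5 [exposure_confirmed → cond_1]; rule 6 [order_xray → discharge_ok]; rule 7 [hydration_advised → immunocompromised]; rule 8 [exposure_confirmed → isolate]. New: cond_4, cond_1, discharge_ok, immunocompromised, isolate.
Round 2: rule 9 [discharge_ok → followup_48h]; rule 14 [immunocompromised ∧ isolate → start_antiviral]. New: followup_48h, start_antiviral.
Round 3: rule 13 [followup_48h → sore_throat]; rule 17 [start_antiviral → high_risk]. New: sore_throat, high_risk.
Round 4: rule 11 [high_risk ∧ sore_throat → admit]. New: admit.
Round 5: rule 10 [admit ∧ cough → order_pcr]. New: order_pcr.
Round 6: rule 4 [cough ∧ order_pcr → cond_5]. New: cond_5.
Derived: cond_1 (round 1), start_antiviral (round 2), followup_48h (round 2), admit (round 4). rash never appears in any round.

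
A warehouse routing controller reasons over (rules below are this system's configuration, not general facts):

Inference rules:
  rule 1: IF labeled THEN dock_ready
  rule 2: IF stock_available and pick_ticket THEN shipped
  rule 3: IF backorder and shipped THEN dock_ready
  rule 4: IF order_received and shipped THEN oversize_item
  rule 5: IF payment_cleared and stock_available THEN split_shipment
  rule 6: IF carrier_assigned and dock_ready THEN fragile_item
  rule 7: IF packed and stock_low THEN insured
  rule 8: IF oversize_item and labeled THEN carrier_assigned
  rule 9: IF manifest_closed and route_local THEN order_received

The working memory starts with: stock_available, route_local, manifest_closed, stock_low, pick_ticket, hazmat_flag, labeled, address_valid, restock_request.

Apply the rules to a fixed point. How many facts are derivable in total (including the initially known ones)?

Round 1 — rule 1, rule 2, rule 9, derive dock_ready, shipped, order_received.
Round 2 — rule 4, derive oversize_item.
Round 3 — rule 8, derive carrier_assigned.
Round 4 — rule 6, derive fragile_item.
Closure: {address_valid, carrier_assigned, dock_ready, fragile_item, hazmat_flag, labeled, manifest_closed, order_received, oversize_item, pick_ticket, restock_request, route_local, shipped, stock_available, stock_low} — 15 facts.

15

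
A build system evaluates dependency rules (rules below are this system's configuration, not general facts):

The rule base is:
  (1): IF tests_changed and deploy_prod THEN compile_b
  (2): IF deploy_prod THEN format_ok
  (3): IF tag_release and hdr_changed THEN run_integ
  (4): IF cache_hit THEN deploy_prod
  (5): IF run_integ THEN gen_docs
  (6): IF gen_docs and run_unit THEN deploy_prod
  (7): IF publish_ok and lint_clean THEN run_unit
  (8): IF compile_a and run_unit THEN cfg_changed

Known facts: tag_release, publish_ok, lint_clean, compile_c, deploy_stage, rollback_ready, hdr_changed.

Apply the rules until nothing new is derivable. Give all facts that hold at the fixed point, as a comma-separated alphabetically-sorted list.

Round 1: (3) [IF tag_release and hdr_changed THEN run_integ]; (7) [IF publish_ok and lint_clean THEN run_unit]. New: run_integ, run_unit.
Round 2: (5) [IF run_integ THEN gen_docs]. New: gen_docs.
Round 3: (6) [IF gen_docs and run_unit THEN deploy_prod]. New: deploy_prod.
Round 4: (2) [IF deploy_prod THEN format_ok]. New: format_ok.

compile_c, deploy_prod, deploy_stage, format_ok, gen_docs, hdr_changed, lint_clean, publish_ok, rollback_ready, run_integ, run_unit, tag_release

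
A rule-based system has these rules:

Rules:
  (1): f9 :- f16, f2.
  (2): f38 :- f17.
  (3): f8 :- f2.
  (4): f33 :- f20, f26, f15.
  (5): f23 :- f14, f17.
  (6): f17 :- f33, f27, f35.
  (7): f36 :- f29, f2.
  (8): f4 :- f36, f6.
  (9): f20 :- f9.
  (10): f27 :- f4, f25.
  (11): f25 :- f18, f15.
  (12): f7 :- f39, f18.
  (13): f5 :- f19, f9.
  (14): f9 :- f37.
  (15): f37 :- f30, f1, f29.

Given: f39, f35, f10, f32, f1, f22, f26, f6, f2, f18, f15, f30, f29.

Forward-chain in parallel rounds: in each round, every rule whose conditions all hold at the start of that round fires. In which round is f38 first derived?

6

Round 1: (3) [f8 :- f2.]; (7) [f36 :- f29, f2.]; (11) [f25 :- f18, f15.]; (12) [f7 :- f39, f18.]; (15) [f37 :- f30, f1, f29.]. Adds f8, f36, f25, f7, f37.
Round 2: (8) [f4 :- f36, f6.]; (14) [f9 :- f37.]. Adds f4, f9.
Round 3: (9) [f20 :- f9.]; (10) [f27 :- f4, f25.]. Adds f20, f27.
Round 4: (4) [f33 :- f20, f26, f15.]. Adds f33.
Round 5: (6) [f17 :- f33, f27, f35.]. Adds f17.
Round 6: (2) [f38 :- f17.]. Adds f38.
f38 first appears in round 6.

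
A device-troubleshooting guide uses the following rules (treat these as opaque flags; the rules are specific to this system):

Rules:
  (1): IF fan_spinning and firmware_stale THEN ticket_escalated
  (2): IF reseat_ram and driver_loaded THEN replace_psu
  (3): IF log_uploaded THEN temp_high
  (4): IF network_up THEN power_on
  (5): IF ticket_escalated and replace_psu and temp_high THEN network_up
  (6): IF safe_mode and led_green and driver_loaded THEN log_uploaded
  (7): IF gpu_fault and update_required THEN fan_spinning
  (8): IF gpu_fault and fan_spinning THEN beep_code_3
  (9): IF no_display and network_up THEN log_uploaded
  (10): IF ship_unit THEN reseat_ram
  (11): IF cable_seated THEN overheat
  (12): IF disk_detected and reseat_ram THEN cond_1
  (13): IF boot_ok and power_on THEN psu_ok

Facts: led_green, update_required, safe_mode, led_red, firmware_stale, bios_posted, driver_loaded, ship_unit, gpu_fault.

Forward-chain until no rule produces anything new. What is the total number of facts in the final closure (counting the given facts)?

[1] (6) [IF safe_mode and led_green and driver_loaded THEN log_uploaded]; (7) [IF gpu_fault and update_required THEN fan_spinning]; (10) [IF ship_unit THEN reseat_ram]. ⇒ new: log_uploaded, fan_spinning, reseat_ram.
[2] (1) [IF fan_spinning and firmware_stale THEN ticket_escalated]; (2) [IF reseat_ram and driver_loaded THEN replace_psu]; (3) [IF log_uploaded THEN temp_high]; (8) [IF gpu_fault and fan_spinning THEN beep_code_3]. ⇒ new: ticket_escalated, replace_psu, temp_high, beep_code_3.
[3] (5) [IF ticket_escalated and replace_psu and temp_high THEN network_up]. ⇒ new: network_up.
[4] (4) [IF network_up THEN power_on]. ⇒ new: power_on.
Closure: {beep_code_3, bios_posted, driver_loaded, fan_spinning, firmware_stale, gpu_fault, led_green, led_red, log_uploaded, network_up, power_on, replace_psu, reseat_ram, safe_mode, ship_unit, temp_high, ticket_escalated, update_required} — 18 facts.

18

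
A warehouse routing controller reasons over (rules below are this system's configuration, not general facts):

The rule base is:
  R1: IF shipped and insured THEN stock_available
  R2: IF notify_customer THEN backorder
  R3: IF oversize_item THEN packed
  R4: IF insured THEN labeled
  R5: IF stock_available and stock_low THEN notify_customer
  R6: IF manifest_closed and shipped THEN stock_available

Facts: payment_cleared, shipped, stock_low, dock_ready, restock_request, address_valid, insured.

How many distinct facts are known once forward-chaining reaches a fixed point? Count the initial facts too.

[1] R1 [IF shipped and insured THEN stock_available]; R4 [IF insured THEN labeled]. ⇒ new: stock_available, labeled.
[2] R5 [IF stock_available and stock_low THEN notify_customer]. ⇒ new: notify_customer.
[3] R2 [IF notify_customer THEN backorder]. ⇒ new: backorder.
Closure: {address_valid, backorder, dock_ready, insured, labeled, notify_customer, payment_cleared, restock_request, shipped, stock_available, stock_low} — 11 facts.

11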